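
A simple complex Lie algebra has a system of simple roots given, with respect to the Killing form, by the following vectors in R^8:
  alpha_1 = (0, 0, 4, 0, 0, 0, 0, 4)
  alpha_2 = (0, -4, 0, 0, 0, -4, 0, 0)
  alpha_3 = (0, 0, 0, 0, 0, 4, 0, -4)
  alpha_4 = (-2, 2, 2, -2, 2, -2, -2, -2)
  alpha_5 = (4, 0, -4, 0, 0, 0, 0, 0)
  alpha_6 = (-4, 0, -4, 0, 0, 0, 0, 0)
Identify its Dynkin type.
Compute the Cartan integers a_ij = 2(alpha_i, alpha_j)/(alpha_j, alpha_j); the resulting 6x6 Cartan matrix is
[[2, 0, -1, 0, -1, -1], [0, 2, -1, 0, 0, 0], [-1, -1, 2, 0, 0, 0], [0, 0, 0, 2, -1, 0], [-1, 0, 0, -1, 2, 0], [-1, 0, 0, 0, 0, 2]].
All simple roots have the same length, so the diagram is simply laced. The associated Dynkin diagram is a chain of 5 nodes with one extra node attached to the third node from one end (E_6), so the type is E_6.

E_6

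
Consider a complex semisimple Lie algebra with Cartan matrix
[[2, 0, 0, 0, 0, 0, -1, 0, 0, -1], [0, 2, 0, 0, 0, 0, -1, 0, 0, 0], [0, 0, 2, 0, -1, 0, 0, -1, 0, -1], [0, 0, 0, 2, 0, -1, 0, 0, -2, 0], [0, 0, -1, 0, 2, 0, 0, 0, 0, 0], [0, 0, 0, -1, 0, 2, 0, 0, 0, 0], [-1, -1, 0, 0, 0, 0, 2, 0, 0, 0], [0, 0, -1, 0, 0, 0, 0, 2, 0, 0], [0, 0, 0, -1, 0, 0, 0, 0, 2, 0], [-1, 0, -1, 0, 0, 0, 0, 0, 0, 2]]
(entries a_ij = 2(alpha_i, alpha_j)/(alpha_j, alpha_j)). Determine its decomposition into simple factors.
B3 ⊕ D7

The diagram associated to this matrix has two connected components: the simple roots {alpha_4, alpha_6, alpha_9} form a chain of 3 nodes with a double edge at one end; the terminal node there is the unique short simple root (B_3), and {alpha_1, alpha_2, alpha_3, alpha_5, alpha_7, alpha_8, alpha_10} form a chain of 5 nodes with a fork of two nodes at one end (D_7). A semisimple Lie algebra decomposes uniquely as the direct sum of simple ideals, one per connected component of its Dynkin diagram, so g ≅ B_3 ⊕ D_7 (dimension 21 + 91 = 112).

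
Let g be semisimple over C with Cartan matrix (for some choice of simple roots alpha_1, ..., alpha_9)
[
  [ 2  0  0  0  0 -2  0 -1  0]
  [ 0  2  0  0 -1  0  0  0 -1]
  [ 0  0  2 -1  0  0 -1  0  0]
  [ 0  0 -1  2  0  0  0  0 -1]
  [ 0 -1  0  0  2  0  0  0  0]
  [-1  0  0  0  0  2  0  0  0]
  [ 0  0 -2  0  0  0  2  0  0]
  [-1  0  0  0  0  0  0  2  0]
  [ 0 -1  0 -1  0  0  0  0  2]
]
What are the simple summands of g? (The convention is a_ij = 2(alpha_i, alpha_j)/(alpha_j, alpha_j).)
B_3 ⊕ C_6

The diagram associated to this matrix has two connected components: the simple roots {alpha_1, alpha_6, alpha_8} form a chain of 3 nodes with a double edge at one end; the terminal node there is the unique short simple root (B_3), and {alpha_2, alpha_3, alpha_4, alpha_5, alpha_7, alpha_9} form a chain of 6 nodes with a double edge at one end; the terminal node there is the unique long simple root (C_6). A semisimple Lie algebra decomposes uniquely as the direct sum of simple ideals, one per connected component of its Dynkin diagram, so g ≅ B_3 ⊕ C_6 (dimension 21 + 78 = 99).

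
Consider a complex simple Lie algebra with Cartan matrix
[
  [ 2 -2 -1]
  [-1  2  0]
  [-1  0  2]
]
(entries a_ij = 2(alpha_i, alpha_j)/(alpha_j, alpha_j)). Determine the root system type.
B_3

The matrix has rank 3 with 2's on the diagonal. Reading the off-diagonal entries as Dynkin edges (a single edge where a_ij = a_ji = -1; a double or triple edge where a_ij * a_ji = 2 or 3), the diagram is a chain of 3 nodes with a double edge at one end; the terminal node there is the unique short simple root (B_3). One simple-root ordering that puts it in standard form is (alpha_3, alpha_1, alpha_2). So the algebra is type B_3, i.e. so(7).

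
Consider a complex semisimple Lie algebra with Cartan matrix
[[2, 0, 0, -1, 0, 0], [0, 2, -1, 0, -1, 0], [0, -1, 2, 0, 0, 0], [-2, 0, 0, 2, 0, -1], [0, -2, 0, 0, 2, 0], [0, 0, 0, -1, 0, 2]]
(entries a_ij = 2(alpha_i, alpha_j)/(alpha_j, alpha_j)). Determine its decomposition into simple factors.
B_3 + C_3

The diagram associated to this matrix has two connected components: the simple roots {alpha_1, alpha_4, alpha_6} form a chain of 3 nodes with a double edge at one end; the terminal node there is the unique short simple root (B_3), and {alpha_2, alpha_3, alpha_5} form a chain of 3 nodes with a double edge at one end; the terminal node there is the unique long simple root (C_3). A semisimple Lie algebra decomposes uniquely as the direct sum of simple ideals, one per connected component of its Dynkin diagram, so g ≅ B_3 ⊕ C_3 (dimension 21 + 21 = 42).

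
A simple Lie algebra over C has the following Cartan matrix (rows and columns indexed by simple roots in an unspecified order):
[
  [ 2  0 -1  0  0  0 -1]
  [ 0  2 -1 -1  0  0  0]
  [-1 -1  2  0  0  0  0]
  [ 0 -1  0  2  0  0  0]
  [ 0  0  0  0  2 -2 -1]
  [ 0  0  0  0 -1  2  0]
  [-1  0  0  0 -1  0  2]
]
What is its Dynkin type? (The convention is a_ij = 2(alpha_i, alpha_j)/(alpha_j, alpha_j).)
The matrix has rank 7 with 2's on the diagonal. Reading the off-diagonal entries as Dynkin edges (a single edge where a_ij = a_ji = -1; a double or triple edge where a_ij * a_ji = 2 or 3), the diagram is a chain of 7 nodes with a double edge at one end; the terminal node there is the unique short simple root (B_7). One simple-root ordering that puts it in standard form is (alpha_4, alpha_2, alpha_3, alpha_1, alpha_7, alpha_5, alpha_6). So the algebra is type B_7, i.e. so(15).

B_7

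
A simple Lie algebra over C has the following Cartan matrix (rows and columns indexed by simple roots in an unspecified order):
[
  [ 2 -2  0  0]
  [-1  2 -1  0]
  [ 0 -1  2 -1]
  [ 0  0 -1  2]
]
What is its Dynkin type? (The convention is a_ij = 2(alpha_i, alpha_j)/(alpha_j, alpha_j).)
The matrix has rank 4 with 2's on the diagonal. Reading the off-diagonal entries as Dynkin edges (a single edge where a_ij = a_ji = -1; a double or triple edge where a_ij * a_ji = 2 or 3), the diagram is a chain of 4 nodes with a double edge at one end; the terminal node there is the unique long simple root (C_4). One simple-root ordering that puts it in standard form is (alpha_4, alpha_3, alpha_2, alpha_1). So the algebra is type C_4, i.e. sp(8).

C_4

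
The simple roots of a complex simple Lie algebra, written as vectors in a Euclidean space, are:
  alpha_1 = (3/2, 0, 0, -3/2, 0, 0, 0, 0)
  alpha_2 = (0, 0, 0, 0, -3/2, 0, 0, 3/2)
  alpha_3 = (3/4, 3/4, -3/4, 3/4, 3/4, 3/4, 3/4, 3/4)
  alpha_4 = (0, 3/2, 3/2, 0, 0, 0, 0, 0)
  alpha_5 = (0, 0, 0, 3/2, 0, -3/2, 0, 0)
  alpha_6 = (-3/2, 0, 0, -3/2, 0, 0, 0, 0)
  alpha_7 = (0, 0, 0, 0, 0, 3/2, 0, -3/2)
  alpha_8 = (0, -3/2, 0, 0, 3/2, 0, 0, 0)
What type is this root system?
E_8

Compute the Cartan integers a_ij = 2(alpha_i, alpha_j)/(alpha_j, alpha_j); the resulting 8x8 Cartan matrix is
[[2, 0, 0, 0, -1, 0, 0, 0], [0, 2, 0, 0, 0, 0, -1, -1], [0, 0, 2, 0, 0, -1, 0, 0], [0, 0, 0, 2, 0, 0, 0, -1], [-1, 0, 0, 0, 2, -1, -1, 0], [0, 0, -1, 0, -1, 2, 0, 0], [0, -1, 0, 0, -1, 0, 2, 0], [0, -1, 0, -1, 0, 0, 0, 2]].
All simple roots have the same length, so the diagram is simply laced. The associated Dynkin diagram is a chain of 7 nodes with one extra node attached to the third node from one end (E_8), so the type is E_8.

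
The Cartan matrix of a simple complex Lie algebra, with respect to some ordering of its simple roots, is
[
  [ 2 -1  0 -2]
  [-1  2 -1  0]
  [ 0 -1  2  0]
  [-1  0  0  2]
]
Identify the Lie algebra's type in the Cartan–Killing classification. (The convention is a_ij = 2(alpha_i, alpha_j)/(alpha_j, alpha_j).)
B_4 (so(9))

The matrix has rank 4 with 2's on the diagonal. Reading the off-diagonal entries as Dynkin edges (a single edge where a_ij = a_ji = -1; a double or triple edge where a_ij * a_ji = 2 or 3), the diagram is a chain of 4 nodes with a double edge at one end; the terminal node there is the unique short simple root (B_4). One simple-root ordering that puts it in standard form is (alpha_3, alpha_2, alpha_1, alpha_4). So the algebra is type B_4, i.e. so(9).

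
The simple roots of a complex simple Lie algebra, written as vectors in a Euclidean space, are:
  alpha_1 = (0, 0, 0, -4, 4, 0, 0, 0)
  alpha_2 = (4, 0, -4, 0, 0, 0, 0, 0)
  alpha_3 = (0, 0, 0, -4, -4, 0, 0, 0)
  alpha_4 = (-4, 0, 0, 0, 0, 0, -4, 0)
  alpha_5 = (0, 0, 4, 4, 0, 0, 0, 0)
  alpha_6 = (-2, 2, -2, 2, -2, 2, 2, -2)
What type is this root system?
Compute the Cartan integers a_ij = 2(alpha_i, alpha_j)/(alpha_j, alpha_j); the resulting 6x6 Cartan matrix is
[[2, 0, 0, 0, -1, -1], [0, 2, 0, -1, -1, 0], [0, 0, 2, 0, -1, 0], [0, -1, 0, 2, 0, 0], [-1, -1, -1, 0, 2, 0], [-1, 0, 0, 0, 0, 2]].
All simple roots have the same length, so the diagram is simply laced. The associated Dynkin diagram is a chain of 5 nodes with one extra node attached to the third node from one end (E_6), so the type is E_6.

E_6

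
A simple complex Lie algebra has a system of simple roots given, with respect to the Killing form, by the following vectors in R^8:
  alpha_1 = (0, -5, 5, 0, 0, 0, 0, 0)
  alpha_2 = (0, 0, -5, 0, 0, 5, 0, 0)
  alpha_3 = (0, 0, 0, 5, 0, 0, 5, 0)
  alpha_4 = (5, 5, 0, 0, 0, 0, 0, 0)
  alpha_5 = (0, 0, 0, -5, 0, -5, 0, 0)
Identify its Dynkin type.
A_5 (sl(6))

Compute the Cartan integers a_ij = 2(alpha_i, alpha_j)/(alpha_j, alpha_j); the resulting 5x5 Cartan matrix is
[[2, -1, 0, -1, 0], [-1, 2, 0, 0, -1], [0, 0, 2, 0, -1], [-1, 0, 0, 2, 0], [0, -1, -1, 0, 2]].
All simple roots have the same length, so the diagram is simply laced. The associated Dynkin diagram is a chain of 5 nodes with single edges (A_5), so the type is A_5 (the algebra sl(6)).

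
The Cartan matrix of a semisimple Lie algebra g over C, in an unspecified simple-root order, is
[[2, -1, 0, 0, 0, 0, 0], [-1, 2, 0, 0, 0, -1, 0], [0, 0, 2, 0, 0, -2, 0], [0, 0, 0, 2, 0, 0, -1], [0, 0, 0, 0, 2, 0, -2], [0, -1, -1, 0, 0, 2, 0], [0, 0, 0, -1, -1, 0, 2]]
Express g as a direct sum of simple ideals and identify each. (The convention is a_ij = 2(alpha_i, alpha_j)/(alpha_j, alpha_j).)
The diagram associated to this matrix has two connected components: the simple roots {alpha_4, alpha_5, alpha_7} form a chain of 3 nodes with a double edge at one end; the terminal node there is the unique long simple root (C_3), and {alpha_1, alpha_2, alpha_3, alpha_6} form a chain of 4 nodes with a double edge at one end; the terminal node there is the unique long simple root (C_4). A semisimple Lie algebra decomposes uniquely as the direct sum of simple ideals, one per connected component of its Dynkin diagram, so g ≅ C_3 ⊕ C_4 (dimension 21 + 36 = 57).

C3 ⊕ C4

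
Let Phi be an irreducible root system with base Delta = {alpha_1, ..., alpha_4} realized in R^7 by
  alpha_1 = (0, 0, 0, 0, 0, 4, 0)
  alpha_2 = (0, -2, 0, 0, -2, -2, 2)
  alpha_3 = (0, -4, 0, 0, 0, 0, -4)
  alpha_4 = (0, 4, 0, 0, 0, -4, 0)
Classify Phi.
Compute the Cartan integers a_ij = 2(alpha_i, alpha_j)/(alpha_j, alpha_j); the resulting 4x4 Cartan matrix is
[[2, -1, 0, -1], [-1, 2, 0, 0], [0, 0, 2, -1], [-2, 0, -1, 2]].
The roots have two lengths (squared-length ratio 2:1); the short ones are alpha_{1,2}. The associated Dynkin diagram is a chain of 4 nodes with a double edge between the middle two (F_4), so the type is F_4.

F_4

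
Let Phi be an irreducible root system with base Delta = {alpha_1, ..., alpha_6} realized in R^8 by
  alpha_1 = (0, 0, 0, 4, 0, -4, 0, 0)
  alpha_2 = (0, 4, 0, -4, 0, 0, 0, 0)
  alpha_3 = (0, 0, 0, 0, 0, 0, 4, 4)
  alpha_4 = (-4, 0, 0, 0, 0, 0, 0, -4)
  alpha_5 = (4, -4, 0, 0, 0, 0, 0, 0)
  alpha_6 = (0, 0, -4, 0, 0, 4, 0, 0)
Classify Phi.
Compute the Cartan integers a_ij = 2(alpha_i, alpha_j)/(alpha_j, alpha_j); the resulting 6x6 Cartan matrix is
[[2, -1, 0, 0, 0, -1], [-1, 2, 0, 0, -1, 0], [0, 0, 2, -1, 0, 0], [0, 0, -1, 2, -1, 0], [0, -1, 0, -1, 2, 0], [-1, 0, 0, 0, 0, 2]].
All simple roots have the same length, so the diagram is simply laced. The associated Dynkin diagram is a chain of 6 nodes with single edges (A_6), so the type is A_6 (the algebra sl(7)).

type A_6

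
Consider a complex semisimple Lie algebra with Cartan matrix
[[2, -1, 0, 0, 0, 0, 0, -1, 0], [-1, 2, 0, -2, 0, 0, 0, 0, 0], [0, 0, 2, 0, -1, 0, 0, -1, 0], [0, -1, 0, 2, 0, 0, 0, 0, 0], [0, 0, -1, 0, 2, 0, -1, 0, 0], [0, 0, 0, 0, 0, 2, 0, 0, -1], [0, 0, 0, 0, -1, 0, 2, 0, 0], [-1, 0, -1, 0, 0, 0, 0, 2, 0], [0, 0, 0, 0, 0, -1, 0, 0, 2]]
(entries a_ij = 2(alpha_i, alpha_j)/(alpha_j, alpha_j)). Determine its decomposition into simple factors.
A_2 (sl(3)) ⊕ B_7 (so(15))

The diagram associated to this matrix has two connected components: the simple roots {alpha_6, alpha_9} form a chain of 2 nodes with single edges (A_2), and {alpha_1, alpha_2, alpha_3, alpha_4, alpha_5, alpha_7, alpha_8} form a chain of 7 nodes with a double edge at one end; the terminal node there is the unique short simple root (B_7). A semisimple Lie algebra decomposes uniquely as the direct sum of simple ideals, one per connected component of its Dynkin diagram, so g ≅ A_2 ⊕ B_7 (dimension 8 + 105 = 113).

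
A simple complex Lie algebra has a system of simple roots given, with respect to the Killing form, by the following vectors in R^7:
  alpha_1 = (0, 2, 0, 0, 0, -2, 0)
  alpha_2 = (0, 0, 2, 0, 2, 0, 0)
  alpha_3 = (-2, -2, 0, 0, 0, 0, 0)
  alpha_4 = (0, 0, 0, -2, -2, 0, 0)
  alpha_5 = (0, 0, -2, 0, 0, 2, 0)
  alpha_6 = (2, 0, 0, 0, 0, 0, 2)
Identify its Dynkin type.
Compute the Cartan integers a_ij = 2(alpha_i, alpha_j)/(alpha_j, alpha_j); the resulting 6x6 Cartan matrix is
[[2, 0, -1, 0, -1, 0], [0, 2, 0, -1, -1, 0], [-1, 0, 2, 0, 0, -1], [0, -1, 0, 2, 0, 0], [-1, -1, 0, 0, 2, 0], [0, 0, -1, 0, 0, 2]].
All simple roots have the same length, so the diagram is simply laced. The associated Dynkin diagram is a chain of 6 nodes with single edges (A_6), so the type is A_6 (the algebra sl(7)).

A6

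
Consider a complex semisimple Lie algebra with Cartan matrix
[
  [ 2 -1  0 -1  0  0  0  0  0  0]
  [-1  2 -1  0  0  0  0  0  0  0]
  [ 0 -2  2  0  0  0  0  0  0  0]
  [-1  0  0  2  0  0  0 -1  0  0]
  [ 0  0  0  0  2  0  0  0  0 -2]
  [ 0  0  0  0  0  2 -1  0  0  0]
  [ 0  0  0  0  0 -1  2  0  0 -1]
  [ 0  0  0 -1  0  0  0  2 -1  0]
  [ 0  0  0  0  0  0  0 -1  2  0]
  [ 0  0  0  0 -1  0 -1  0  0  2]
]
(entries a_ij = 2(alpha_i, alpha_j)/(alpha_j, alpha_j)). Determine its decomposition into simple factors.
The diagram associated to this matrix has two connected components: the simple roots {alpha_5, alpha_6, alpha_7, alpha_10} form a chain of 4 nodes with a double edge at one end; the terminal node there is the unique long simple root (C_4), and {alpha_1, alpha_2, alpha_3, alpha_4, alpha_8, alpha_9} form a chain of 6 nodes with a double edge at one end; the terminal node there is the unique long simple root (C_6). A semisimple Lie algebra decomposes uniquely as the direct sum of simple ideals, one per connected component of its Dynkin diagram, so g ≅ C_4 ⊕ C_6 (dimension 36 + 78 = 114).

C4 + C6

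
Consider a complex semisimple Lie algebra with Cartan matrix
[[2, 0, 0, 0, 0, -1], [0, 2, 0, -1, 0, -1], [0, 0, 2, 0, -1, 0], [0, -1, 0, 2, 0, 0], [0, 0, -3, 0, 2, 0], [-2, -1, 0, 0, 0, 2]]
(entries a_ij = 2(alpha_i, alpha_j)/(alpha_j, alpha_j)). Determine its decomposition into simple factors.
B_4 (so(9)) + G_2

The diagram associated to this matrix has two connected components: the simple roots {alpha_1, alpha_2, alpha_4, alpha_6} form a chain of 4 nodes with a double edge at one end; the terminal node there is the unique short simple root (B_4), and {alpha_3, alpha_5} form two nodes joined by a triple edge (G_2). A semisimple Lie algebra decomposes uniquely as the direct sum of simple ideals, one per connected component of its Dynkin diagram, so g ≅ B_4 ⊕ G_2 (dimension 36 + 14 = 50).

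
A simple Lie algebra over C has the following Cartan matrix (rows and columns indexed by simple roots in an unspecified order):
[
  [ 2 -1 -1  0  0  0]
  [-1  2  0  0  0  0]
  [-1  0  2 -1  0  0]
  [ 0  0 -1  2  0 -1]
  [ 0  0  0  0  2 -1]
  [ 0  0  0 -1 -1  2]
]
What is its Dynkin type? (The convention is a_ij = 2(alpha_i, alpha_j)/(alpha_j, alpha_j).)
A6

The matrix has rank 6 with 2's on the diagonal. Reading the off-diagonal entries as Dynkin edges (a single edge where a_ij = a_ji = -1; a double or triple edge where a_ij * a_ji = 2 or 3), the diagram is a chain of 6 nodes with single edges (A_6). One simple-root ordering that puts it in standard form is (alpha_2, alpha_1, alpha_3, alpha_4, alpha_6, alpha_5). So the algebra is type A_6, i.e. sl(7).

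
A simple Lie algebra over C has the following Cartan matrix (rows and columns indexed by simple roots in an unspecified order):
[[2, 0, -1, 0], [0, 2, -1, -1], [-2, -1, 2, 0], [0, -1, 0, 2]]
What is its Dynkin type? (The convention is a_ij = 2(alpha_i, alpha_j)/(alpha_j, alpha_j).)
B_4

The matrix has rank 4 with 2's on the diagonal. Reading the off-diagonal entries as Dynkin edges (a single edge where a_ij = a_ji = -1; a double or triple edge where a_ij * a_ji = 2 or 3), the diagram is a chain of 4 nodes with a double edge at one end; the terminal node there is the unique short simple root (B_4). One simple-root ordering that puts it in standard form is (alpha_4, alpha_2, alpha_3, alpha_1). So the algebra is type B_4, i.e. so(9).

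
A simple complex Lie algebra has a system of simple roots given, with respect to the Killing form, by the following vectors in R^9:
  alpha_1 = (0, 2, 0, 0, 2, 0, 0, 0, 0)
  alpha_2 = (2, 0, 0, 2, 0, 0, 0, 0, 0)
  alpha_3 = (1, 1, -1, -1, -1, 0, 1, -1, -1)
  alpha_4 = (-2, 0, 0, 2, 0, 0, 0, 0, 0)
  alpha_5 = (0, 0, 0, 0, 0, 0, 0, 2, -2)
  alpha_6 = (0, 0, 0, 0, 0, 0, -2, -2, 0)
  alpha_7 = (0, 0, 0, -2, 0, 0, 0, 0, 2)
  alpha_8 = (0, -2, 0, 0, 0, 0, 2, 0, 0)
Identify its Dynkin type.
Compute the Cartan integers a_ij = 2(alpha_i, alpha_j)/(alpha_j, alpha_j); the resulting 8x8 Cartan matrix is
[[2, 0, 0, 0, 0, 0, 0, -1], [0, 2, 0, 0, 0, 0, -1, 0], [0, 0, 2, -1, 0, 0, 0, 0], [0, 0, -1, 2, 0, 0, -1, 0], [0, 0, 0, 0, 2, -1, -1, 0], [0, 0, 0, 0, -1, 2, 0, -1], [0, -1, 0, -1, -1, 0, 2, 0], [-1, 0, 0, 0, 0, -1, 0, 2]].
All simple roots have the same length, so the diagram is simply laced. The associated Dynkin diagram is a chain of 7 nodes with one extra node attached to the third node from one end (E_8), so the type is E_8.

E8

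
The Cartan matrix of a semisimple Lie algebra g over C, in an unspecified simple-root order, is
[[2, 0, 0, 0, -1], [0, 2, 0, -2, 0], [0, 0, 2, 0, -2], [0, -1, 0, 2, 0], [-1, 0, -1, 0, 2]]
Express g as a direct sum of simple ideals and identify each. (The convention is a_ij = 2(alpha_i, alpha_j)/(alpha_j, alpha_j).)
type B_2 + type C_3

The diagram associated to this matrix has two connected components: the simple roots {alpha_2, alpha_4} form a chain of 2 nodes with a double edge at one end; the terminal node there is the unique short simple root (B_2), and {alpha_1, alpha_3, alpha_5} form a chain of 3 nodes with a double edge at one end; the terminal node there is the unique long simple root (C_3). A semisimple Lie algebra decomposes uniquely as the direct sum of simple ideals, one per connected component of its Dynkin diagram, so g ≅ B_2 ⊕ C_3 (dimension 10 + 21 = 31).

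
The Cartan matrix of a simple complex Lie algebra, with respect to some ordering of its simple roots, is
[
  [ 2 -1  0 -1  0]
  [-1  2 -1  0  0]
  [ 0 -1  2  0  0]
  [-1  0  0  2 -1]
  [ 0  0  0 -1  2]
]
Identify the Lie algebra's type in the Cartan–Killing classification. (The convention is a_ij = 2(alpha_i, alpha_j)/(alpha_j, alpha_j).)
The matrix has rank 5 with 2's on the diagonal. Reading the off-diagonal entries as Dynkin edges (a single edge where a_ij = a_ji = -1; a double or triple edge where a_ij * a_ji = 2 or 3), the diagram is a chain of 5 nodes with single edges (A_5). One simple-root ordering that puts it in standard form is (alpha_3, alpha_2, alpha_1, alpha_4, alpha_5). So the algebra is type A_5, i.e. sl(6).

A_5 (sl(6))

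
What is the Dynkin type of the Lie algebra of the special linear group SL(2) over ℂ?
A_1 (sl(2))

This is sl(2), which has dimension 2^2 - 1 = 3 and rank 2 - 1 = 1 (a Cartan subalgebra is the diagonal traceless matrices). In the classification of classical Lie algebras, the special linear algebra sl(n+1) has type A_n; here n = 1, so the Dynkin diagram is a chain of 1 nodes with single edges (A_1). Hence the type is A_1.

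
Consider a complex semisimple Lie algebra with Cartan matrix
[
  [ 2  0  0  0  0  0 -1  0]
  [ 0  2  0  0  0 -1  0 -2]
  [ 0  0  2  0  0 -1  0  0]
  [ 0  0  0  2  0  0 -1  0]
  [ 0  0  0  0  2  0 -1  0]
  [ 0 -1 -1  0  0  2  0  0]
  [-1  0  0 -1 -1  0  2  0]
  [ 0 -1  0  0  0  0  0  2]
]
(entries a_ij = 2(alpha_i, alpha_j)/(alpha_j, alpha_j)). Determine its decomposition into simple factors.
B_4 + D_4

The diagram associated to this matrix has two connected components: the simple roots {alpha_2, alpha_3, alpha_6, alpha_8} form a chain of 4 nodes with a double edge at one end; the terminal node there is the unique short simple root (B_4), and {alpha_1, alpha_4, alpha_5, alpha_7} form a chain of 2 nodes with a fork of two nodes at one end (D_4). A semisimple Lie algebra decomposes uniquely as the direct sum of simple ideals, one per connected component of its Dynkin diagram, so g ≅ B_4 ⊕ D_4 (dimension 36 + 28 = 64).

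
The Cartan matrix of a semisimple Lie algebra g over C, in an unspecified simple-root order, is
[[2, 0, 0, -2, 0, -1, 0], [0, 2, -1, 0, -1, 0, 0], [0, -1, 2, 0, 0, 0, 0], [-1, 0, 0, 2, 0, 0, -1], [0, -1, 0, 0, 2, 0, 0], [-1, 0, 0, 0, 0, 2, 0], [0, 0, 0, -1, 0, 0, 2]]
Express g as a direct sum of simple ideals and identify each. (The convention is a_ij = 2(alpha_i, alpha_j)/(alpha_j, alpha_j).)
type A_3 ⊕ type F_4

The diagram associated to this matrix has two connected components: the simple roots {alpha_2, alpha_3, alpha_5} form a chain of 3 nodes with single edges (A_3), and {alpha_1, alpha_4, alpha_6, alpha_7} form a chain of 4 nodes with a double edge between the middle two (F_4). A semisimple Lie algebra decomposes uniquely as the direct sum of simple ideals, one per connected component of its Dynkin diagram, so g ≅ A_3 ⊕ F_4 (dimension 15 + 52 = 67).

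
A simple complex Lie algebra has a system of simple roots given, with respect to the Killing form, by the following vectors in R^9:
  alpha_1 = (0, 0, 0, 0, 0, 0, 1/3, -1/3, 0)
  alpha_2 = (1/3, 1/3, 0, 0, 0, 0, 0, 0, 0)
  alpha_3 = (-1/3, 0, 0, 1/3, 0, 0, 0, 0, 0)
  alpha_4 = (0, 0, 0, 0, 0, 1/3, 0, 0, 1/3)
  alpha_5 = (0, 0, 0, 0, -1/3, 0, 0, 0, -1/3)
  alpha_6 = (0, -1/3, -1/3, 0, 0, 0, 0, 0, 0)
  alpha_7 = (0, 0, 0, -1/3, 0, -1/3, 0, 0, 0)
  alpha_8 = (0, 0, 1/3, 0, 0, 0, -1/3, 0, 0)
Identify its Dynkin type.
A_8

Compute the Cartan integers a_ij = 2(alpha_i, alpha_j)/(alpha_j, alpha_j); the resulting 8x8 Cartan matrix is
[[2, 0, 0, 0, 0, 0, 0, -1], [0, 2, -1, 0, 0, -1, 0, 0], [0, -1, 2, 0, 0, 0, -1, 0], [0, 0, 0, 2, -1, 0, -1, 0], [0, 0, 0, -1, 2, 0, 0, 0], [0, -1, 0, 0, 0, 2, 0, -1], [0, 0, -1, -1, 0, 0, 2, 0], [-1, 0, 0, 0, 0, -1, 0, 2]].
All simple roots have the same length, so the diagram is simply laced. The associated Dynkin diagram is a chain of 8 nodes with single edges (A_8), so the type is A_8 (the algebra sl(9)).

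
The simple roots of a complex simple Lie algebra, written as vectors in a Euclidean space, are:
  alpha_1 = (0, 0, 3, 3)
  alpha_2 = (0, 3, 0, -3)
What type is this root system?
A_2 (sl(3))

Compute the Cartan integers a_ij = 2(alpha_i, alpha_j)/(alpha_j, alpha_j); the resulting 2x2 Cartan matrix is
[[2, -1], [-1, 2]].
All simple roots have the same length, so the diagram is simply laced. The associated Dynkin diagram is a chain of 2 nodes with single edges (A_2), so the type is A_2 (the algebra sl(3)).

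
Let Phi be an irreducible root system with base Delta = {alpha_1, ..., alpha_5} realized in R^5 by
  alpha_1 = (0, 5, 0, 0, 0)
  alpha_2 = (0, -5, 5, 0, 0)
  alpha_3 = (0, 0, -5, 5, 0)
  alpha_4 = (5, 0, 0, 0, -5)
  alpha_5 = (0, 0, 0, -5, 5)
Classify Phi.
Compute the Cartan integers a_ij = 2(alpha_i, alpha_j)/(alpha_j, alpha_j); the resulting 5x5 Cartan matrix is
[[2, -1, 0, 0, 0], [-2, 2, -1, 0, 0], [0, -1, 2, 0, -1], [0, 0, 0, 2, -1], [0, 0, -1, -1, 2]].
The roots have two lengths (squared-length ratio 2:1); the short ones are alpha_{1}. The associated Dynkin diagram is a chain of 5 nodes with a double edge at one end; the terminal node there is the unique short simple root (B_5), so the type is B_5 (the algebra so(11)).

B5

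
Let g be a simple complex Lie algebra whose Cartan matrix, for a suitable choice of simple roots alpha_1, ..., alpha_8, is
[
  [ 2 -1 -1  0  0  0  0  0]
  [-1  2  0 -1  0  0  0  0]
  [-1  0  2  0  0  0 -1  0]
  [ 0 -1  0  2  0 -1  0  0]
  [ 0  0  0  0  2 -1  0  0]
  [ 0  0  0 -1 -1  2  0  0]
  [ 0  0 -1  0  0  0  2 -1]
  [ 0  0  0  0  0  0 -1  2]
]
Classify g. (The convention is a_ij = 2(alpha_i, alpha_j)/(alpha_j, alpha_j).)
A_8 (sl(9))

The matrix has rank 8 with 2's on the diagonal. Reading the off-diagonal entries as Dynkin edges (a single edge where a_ij = a_ji = -1; a double or triple edge where a_ij * a_ji = 2 or 3), the diagram is a chain of 8 nodes with single edges (A_8). One simple-root ordering that puts it in standard form is (alpha_5, alpha_6, alpha_4, alpha_2, alpha_1, alpha_3, alpha_7, alpha_8). So the algebra is type A_8, i.e. sl(9).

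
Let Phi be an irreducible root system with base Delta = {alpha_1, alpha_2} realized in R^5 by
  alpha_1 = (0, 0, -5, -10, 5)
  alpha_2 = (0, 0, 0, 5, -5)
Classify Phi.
G_2

Compute the Cartan integers a_ij = 2(alpha_i, alpha_j)/(alpha_j, alpha_j); the resulting 2x2 Cartan matrix is
[[2, -3], [-1, 2]].
The roots have two lengths (squared-length ratio 3:1); the short ones are alpha_{2}. The associated Dynkin diagram is two nodes joined by a triple edge (G_2), so the type is G_2.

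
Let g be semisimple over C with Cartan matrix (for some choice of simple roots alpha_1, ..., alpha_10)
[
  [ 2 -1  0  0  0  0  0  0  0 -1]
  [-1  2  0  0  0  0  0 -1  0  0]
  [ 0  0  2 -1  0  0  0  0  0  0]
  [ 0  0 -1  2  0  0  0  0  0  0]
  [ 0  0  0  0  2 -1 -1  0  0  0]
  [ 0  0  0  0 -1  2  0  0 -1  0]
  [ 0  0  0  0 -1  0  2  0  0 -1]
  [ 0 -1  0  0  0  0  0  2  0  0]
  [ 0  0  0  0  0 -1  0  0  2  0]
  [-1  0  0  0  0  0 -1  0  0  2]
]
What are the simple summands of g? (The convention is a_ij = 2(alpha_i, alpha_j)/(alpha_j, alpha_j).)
The diagram associated to this matrix has two connected components: the simple roots {alpha_3, alpha_4} form a chain of 2 nodes with single edges (A_2), and {alpha_1, alpha_2, alpha_5, alpha_6, alpha_7, alpha_8, alpha_9, alpha_10} form a chain of 8 nodes with single edges (A_8). A semisimple Lie algebra decomposes uniquely as the direct sum of simple ideals, one per connected component of its Dynkin diagram, so g ≅ A_2 ⊕ A_8 (dimension 8 + 80 = 88).

A2 + A8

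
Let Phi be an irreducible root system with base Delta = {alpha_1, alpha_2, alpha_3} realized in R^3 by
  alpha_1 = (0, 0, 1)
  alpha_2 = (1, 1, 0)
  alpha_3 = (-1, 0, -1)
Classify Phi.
B3

Compute the Cartan integers a_ij = 2(alpha_i, alpha_j)/(alpha_j, alpha_j); the resulting 3x3 Cartan matrix is
[[2, 0, -1], [0, 2, -1], [-2, -1, 2]].
The roots have two lengths (squared-length ratio 2:1); the short ones are alpha_{1}. The associated Dynkin diagram is a chain of 3 nodes with a double edge at one end; the terminal node there is the unique short simple root (B_3), so the type is B_3 (the algebra so(7)).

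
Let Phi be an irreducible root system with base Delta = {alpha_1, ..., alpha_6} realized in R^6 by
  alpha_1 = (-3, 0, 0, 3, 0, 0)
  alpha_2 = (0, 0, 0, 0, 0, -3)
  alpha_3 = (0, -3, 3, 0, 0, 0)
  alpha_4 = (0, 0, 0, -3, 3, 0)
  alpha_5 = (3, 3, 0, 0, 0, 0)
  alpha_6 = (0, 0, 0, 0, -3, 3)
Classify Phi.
B6

Compute the Cartan integers a_ij = 2(alpha_i, alpha_j)/(alpha_j, alpha_j); the resulting 6x6 Cartan matrix is
[[2, 0, 0, -1, -1, 0], [0, 2, 0, 0, 0, -1], [0, 0, 2, 0, -1, 0], [-1, 0, 0, 2, 0, -1], [-1, 0, -1, 0, 2, 0], [0, -2, 0, -1, 0, 2]].
The roots have two lengths (squared-length ratio 2:1); the short ones are alpha_{2}. The associated Dynkin diagram is a chain of 6 nodes with a double edge at one end; the terminal node there is the unique short simple root (B_6), so the type is B_6 (the algebra so(13)).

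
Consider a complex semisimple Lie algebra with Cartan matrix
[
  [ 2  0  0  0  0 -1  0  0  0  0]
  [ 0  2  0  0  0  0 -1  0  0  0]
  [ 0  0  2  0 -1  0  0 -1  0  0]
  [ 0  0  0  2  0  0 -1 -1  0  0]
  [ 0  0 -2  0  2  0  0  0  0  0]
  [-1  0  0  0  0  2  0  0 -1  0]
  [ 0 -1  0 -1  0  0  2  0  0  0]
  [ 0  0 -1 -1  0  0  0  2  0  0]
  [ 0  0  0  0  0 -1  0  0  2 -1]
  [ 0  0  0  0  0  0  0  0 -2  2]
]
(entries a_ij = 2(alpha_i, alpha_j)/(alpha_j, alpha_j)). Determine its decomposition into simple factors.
C_4 ⊕ C_6

The diagram associated to this matrix has two connected components: the simple roots {alpha_1, alpha_6, alpha_9, alpha_10} form a chain of 4 nodes with a double edge at one end; the terminal node there is the unique long simple root (C_4), and {alpha_2, alpha_3, alpha_4, alpha_5, alpha_7, alpha_8} form a chain of 6 nodes with a double edge at one end; the terminal node there is the unique long simple root (C_6). A semisimple Lie algebra decomposes uniquely as the direct sum of simple ideals, one per connected component of its Dynkin diagram, so g ≅ C_4 ⊕ C_6 (dimension 36 + 78 = 114).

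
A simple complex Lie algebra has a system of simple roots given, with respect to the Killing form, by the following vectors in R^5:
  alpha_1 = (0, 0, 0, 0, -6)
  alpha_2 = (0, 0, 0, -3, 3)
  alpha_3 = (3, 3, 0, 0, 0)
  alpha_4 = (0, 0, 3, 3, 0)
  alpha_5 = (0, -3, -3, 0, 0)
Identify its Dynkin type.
Compute the Cartan integers a_ij = 2(alpha_i, alpha_j)/(alpha_j, alpha_j); the resulting 5x5 Cartan matrix is
[[2, -2, 0, 0, 0], [-1, 2, 0, -1, 0], [0, 0, 2, 0, -1], [0, -1, 0, 2, -1], [0, 0, -1, -1, 2]].
The roots have two lengths (squared-length ratio 2:1); the short ones are alpha_{2,3,4,5}. The associated Dynkin diagram is a chain of 5 nodes with a double edge at one end; the terminal node there is the unique long simple root (C_5), so the type is C_5 (the algebra sp(10)).

C5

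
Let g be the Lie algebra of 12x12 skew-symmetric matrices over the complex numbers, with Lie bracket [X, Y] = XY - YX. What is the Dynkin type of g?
type D_6

This is so(12) with 12 even, which has dimension 12(12-1)/2 = 66 and rank 12/2 = 6. In the classification of classical Lie algebras, the orthogonal algebra so(2n) in an even number of variables has type D_n; here n = 6, so the Dynkin diagram is a chain of 4 nodes with a fork of two nodes at one end (D_6). Hence the type is D_6.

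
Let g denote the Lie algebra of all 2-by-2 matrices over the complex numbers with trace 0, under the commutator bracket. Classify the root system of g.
This is sl(2), which has dimension 2^2 - 1 = 3 and rank 2 - 1 = 1 (a Cartan subalgebra is the diagonal traceless matrices). In the classification of classical Lie algebras, the special linear algebra sl(n+1) has type A_n; here n = 1, so the Dynkin diagram is a chain of 1 nodes with single edges (A_1). Hence the type is A_1.

A_1 (sl(2))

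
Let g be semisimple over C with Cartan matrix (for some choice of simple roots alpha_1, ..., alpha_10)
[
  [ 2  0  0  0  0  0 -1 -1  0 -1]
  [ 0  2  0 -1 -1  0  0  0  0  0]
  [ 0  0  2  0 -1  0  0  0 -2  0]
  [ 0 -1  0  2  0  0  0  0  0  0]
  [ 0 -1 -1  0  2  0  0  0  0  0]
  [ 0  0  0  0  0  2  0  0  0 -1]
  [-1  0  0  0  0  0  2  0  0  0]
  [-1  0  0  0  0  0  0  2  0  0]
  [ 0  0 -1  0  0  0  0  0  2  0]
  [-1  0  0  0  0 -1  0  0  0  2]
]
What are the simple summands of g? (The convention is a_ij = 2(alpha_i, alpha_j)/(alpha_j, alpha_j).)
The diagram associated to this matrix has two connected components: the simple roots {alpha_2, alpha_3, alpha_4, alpha_5, alpha_9} form a chain of 5 nodes with a double edge at one end; the terminal node there is the unique short simple root (B_5), and {alpha_1, alpha_6, alpha_7, alpha_8, alpha_10} form a chain of 3 nodes with a fork of two nodes at one end (D_5). A semisimple Lie algebra decomposes uniquely as the direct sum of simple ideals, one per connected component of its Dynkin diagram, so g ≅ B_5 ⊕ D_5 (dimension 55 + 45 = 100).

B_5 + D_5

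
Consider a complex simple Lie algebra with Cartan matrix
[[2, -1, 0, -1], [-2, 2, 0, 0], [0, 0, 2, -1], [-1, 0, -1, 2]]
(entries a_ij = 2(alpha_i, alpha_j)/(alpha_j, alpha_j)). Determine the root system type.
The matrix has rank 4 with 2's on the diagonal. Reading the off-diagonal entries as Dynkin edges (a single edge where a_ij = a_ji = -1; a double or triple edge where a_ij * a_ji = 2 or 3), the diagram is a chain of 4 nodes with a double edge at one end; the terminal node there is the unique long simple root (C_4). One simple-root ordering that puts it in standard form is (alpha_3, alpha_4, alpha_1, alpha_2). So the algebra is type C_4, i.e. sp(8).

C_4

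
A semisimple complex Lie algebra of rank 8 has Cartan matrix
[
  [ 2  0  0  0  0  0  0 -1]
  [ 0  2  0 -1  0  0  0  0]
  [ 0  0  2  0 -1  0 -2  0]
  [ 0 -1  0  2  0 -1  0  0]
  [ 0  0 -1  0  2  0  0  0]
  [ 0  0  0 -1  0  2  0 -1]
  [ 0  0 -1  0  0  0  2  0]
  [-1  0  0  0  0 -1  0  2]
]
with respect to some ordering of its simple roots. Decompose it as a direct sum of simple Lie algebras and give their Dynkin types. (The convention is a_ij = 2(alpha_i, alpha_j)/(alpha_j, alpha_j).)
A_5 + B_3

The diagram associated to this matrix has two connected components: the simple roots {alpha_1, alpha_2, alpha_4, alpha_6, alpha_8} form a chain of 5 nodes with single edges (A_5), and {alpha_3, alpha_5, alpha_7} form a chain of 3 nodes with a double edge at one end; the terminal node there is the unique short simple root (B_3). A semisimple Lie algebra decomposes uniquely as the direct sum of simple ideals, one per connected component of its Dynkin diagram, so g ≅ A_5 ⊕ B_3 (dimension 35 + 21 = 56).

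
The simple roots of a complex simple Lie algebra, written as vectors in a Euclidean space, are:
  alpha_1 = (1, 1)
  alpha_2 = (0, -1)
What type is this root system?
B2

Compute the Cartan integers a_ij = 2(alpha_i, alpha_j)/(alpha_j, alpha_j); the resulting 2x2 Cartan matrix is
[[2, -2], [-1, 2]].
The roots have two lengths (squared-length ratio 2:1); the short ones are alpha_{2}. The associated Dynkin diagram is a chain of 2 nodes with a double edge at one end; the terminal node there is the unique short simple root (B_2), so the type is B_2 (the algebra so(5)).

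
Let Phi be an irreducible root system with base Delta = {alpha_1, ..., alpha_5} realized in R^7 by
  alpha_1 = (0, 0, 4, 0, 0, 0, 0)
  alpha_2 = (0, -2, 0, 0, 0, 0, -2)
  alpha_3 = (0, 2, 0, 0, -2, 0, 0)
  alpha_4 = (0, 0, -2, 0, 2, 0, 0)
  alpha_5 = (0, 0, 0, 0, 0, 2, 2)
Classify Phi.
Compute the Cartan integers a_ij = 2(alpha_i, alpha_j)/(alpha_j, alpha_j); the resulting 5x5 Cartan matrix is
[[2, 0, 0, -2, 0], [0, 2, -1, 0, -1], [0, -1, 2, -1, 0], [-1, 0, -1, 2, 0], [0, -1, 0, 0, 2]].
The roots have two lengths (squared-length ratio 2:1); the short ones are alpha_{2,3,4,5}. The associated Dynkin diagram is a chain of 5 nodes with a double edge at one end; the terminal node there is the unique long simple root (C_5), so the type is C_5 (the algebra sp(10)).

C_5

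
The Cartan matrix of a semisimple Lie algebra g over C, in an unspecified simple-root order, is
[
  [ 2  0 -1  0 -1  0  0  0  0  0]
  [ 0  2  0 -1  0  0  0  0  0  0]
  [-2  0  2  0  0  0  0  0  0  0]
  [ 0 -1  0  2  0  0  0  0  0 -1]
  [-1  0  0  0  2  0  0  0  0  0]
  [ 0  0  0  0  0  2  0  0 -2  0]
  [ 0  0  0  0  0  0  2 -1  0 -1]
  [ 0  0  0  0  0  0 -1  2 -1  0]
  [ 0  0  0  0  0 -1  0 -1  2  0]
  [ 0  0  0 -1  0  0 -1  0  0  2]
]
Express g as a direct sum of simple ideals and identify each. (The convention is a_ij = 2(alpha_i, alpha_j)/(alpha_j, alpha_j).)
C3 + C7

The diagram associated to this matrix has two connected components: the simple roots {alpha_1, alpha_3, alpha_5} form a chain of 3 nodes with a double edge at one end; the terminal node there is the unique long simple root (C_3), and {alpha_2, alpha_4, alpha_6, alpha_7, alpha_8, alpha_9, alpha_10} form a chain of 7 nodes with a double edge at one end; the terminal node there is the unique long simple root (C_7). A semisimple Lie algebra decomposes uniquely as the direct sum of simple ideals, one per connected component of its Dynkin diagram, so g ≅ C_3 ⊕ C_7 (dimension 21 + 105 = 126).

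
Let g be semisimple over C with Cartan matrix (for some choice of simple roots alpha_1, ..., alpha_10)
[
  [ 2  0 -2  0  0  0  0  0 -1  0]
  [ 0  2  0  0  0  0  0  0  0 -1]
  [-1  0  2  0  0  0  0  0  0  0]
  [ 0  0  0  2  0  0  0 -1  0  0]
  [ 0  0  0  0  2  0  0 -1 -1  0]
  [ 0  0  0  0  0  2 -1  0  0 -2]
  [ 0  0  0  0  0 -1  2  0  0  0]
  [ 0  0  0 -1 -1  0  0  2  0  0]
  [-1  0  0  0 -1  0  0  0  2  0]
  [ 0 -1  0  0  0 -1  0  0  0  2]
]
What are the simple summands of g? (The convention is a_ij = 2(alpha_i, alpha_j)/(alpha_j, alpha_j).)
B_6 + F_4

The diagram associated to this matrix has two connected components: the simple roots {alpha_1, alpha_3, alpha_4, alpha_5, alpha_8, alpha_9} form a chain of 6 nodes with a double edge at one end; the terminal node there is the unique short simple root (B_6), and {alpha_2, alpha_6, alpha_7, alpha_10} form a chain of 4 nodes with a double edge between the middle two (F_4). A semisimple Lie algebra decomposes uniquely as the direct sum of simple ideals, one per connected component of its Dynkin diagram, so g ≅ B_6 ⊕ F_4 (dimension 78 + 52 = 130).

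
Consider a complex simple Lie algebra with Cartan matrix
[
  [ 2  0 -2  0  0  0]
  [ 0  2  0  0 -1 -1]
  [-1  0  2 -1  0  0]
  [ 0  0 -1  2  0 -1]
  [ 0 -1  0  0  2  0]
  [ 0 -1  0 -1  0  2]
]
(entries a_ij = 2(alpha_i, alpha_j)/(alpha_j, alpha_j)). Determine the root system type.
The matrix has rank 6 with 2's on the diagonal. Reading the off-diagonal entries as Dynkin edges (a single edge where a_ij = a_ji = -1; a double or triple edge where a_ij * a_ji = 2 or 3), the diagram is a chain of 6 nodes with a double edge at one end; the terminal node there is the unique long simple root (C_6). One simple-root ordering that puts it in standard form is (alpha_5, alpha_2, alpha_6, alpha_4, alpha_3, alpha_1). So the algebra is type C_6, i.e. sp(12).

type C_6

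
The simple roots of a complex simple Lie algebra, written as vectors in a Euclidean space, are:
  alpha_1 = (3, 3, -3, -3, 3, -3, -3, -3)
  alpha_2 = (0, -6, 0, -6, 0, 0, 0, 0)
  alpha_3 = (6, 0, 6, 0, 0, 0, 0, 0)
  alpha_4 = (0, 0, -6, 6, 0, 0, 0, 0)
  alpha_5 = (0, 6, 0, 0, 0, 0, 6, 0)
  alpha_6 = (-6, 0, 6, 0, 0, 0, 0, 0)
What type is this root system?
E6

Compute the Cartan integers a_ij = 2(alpha_i, alpha_j)/(alpha_j, alpha_j); the resulting 6x6 Cartan matrix is
[[2, 0, 0, 0, 0, -1], [0, 2, 0, -1, -1, 0], [0, 0, 2, -1, 0, 0], [0, -1, -1, 2, 0, -1], [0, -1, 0, 0, 2, 0], [-1, 0, 0, -1, 0, 2]].
All simple roots have the same length, so the diagram is simply laced. The associated Dynkin diagram is a chain of 5 nodes with one extra node attached to the third node from one end (E_6), so the type is E_6.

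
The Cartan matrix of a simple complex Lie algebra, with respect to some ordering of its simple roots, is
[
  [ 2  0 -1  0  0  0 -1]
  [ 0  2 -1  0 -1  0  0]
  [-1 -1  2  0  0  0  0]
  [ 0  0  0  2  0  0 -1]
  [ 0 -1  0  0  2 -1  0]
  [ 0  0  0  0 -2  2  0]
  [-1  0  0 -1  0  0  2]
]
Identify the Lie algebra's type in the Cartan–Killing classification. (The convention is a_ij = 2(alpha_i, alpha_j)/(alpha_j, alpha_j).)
C_7 (sp(14))

The matrix has rank 7 with 2's on the diagonal. Reading the off-diagonal entries as Dynkin edges (a single edge where a_ij = a_ji = -1; a double or triple edge where a_ij * a_ji = 2 or 3), the diagram is a chain of 7 nodes with a double edge at one end; the terminal node there is the unique long simple root (C_7). One simple-root ordering that puts it in standard form is (alpha_4, alpha_7, alpha_1, alpha_3, alpha_2, alpha_5, alpha_6). So the algebra is type C_7, i.e. sp(14).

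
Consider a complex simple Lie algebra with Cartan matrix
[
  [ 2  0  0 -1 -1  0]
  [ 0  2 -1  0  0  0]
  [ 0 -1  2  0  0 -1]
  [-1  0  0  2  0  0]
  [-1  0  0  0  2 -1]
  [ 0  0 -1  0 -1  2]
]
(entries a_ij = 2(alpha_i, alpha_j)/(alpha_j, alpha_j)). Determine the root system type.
The matrix has rank 6 with 2's on the diagonal. Reading the off-diagonal entries as Dynkin edges (a single edge where a_ij = a_ji = -1; a double or triple edge where a_ij * a_ji = 2 or 3), the diagram is a chain of 6 nodes with single edges (A_6). One simple-root ordering that puts it in standard form is (alpha_2, alpha_3, alpha_6, alpha_5, alpha_1, alpha_4). So the algebra is type A_6, i.e. sl(7).

type A_6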